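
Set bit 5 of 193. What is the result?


193 | (1 << 5) = 193 | 32 = 225

225


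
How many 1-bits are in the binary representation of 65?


0b1000001 has 2 set bits

2


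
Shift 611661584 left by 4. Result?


0b100100011101010011011100010000 << 4 = 0b1001000111010100110111000100000000 = 9786585344

9786585344


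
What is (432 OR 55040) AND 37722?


Step 1: 432 | 55040 = 55216
Step 2: 55216 & 37722 = 37648

37648


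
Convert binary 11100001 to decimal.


11100001 in decimal = 225

225


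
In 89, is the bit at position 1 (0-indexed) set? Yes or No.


0b1011001, bit 1 = 0. No

No


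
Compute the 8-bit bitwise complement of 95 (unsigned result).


~0b1011111 = 0b10100000 = 160 (8-bit unsigned)

160


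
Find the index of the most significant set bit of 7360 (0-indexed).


0b1110011000000. Highest set bit at position 12

12


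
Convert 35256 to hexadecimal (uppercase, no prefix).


35256 = 89B8 hex

89B8


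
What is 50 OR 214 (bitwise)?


0b110010 | 0b11010110 = 0b11110110 = 246

246


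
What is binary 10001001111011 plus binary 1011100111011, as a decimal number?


10001001111011 + 1011100111011 = 11100110110110 = 14774

14774


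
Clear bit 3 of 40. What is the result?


40 & ~(1 << 3) = 32

32


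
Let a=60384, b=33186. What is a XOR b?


60384 ^ 33186 = 27202

27202


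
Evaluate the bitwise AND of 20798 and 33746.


0b101000100111110 & 0b1000001111010010 = 0b100010010 = 274

274


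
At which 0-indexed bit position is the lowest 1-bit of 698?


0b1010111010. Lowest set bit at position 1

1


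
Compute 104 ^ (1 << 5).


104 ^ (1 << 5) = 104 ^ 32 = 72

72


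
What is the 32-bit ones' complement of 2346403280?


2346403280 ^ 4294967295 = 1948564015

1948564015


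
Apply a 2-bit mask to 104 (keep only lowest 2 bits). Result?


104 & 3 = 0

0


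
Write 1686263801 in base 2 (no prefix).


1686263801 = 1100100100000100101011111111001 in binary

1100100100000100101011111111001


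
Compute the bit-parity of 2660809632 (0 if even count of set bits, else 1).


0b10011110100110001011101110100000 has 16 ones => parity 0

0


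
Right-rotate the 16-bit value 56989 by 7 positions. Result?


Rotate 0b1101111010011101 right by 7 (16-bit) = 0b11101110111101 = 15293

15293


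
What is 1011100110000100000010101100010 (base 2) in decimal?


1011100110000100000010101100010 in decimal = 1556219234

1556219234


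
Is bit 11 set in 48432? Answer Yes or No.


0b1011110100110000, bit 11 = 1. Yes

Yes


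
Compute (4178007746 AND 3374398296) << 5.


Step 1: 4178007746 & 3374398296 = 3372290624
Step 2: 3372290624 << 5 = 107913299968

107913299968


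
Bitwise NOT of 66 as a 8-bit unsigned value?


~0b1000010 = 0b10111101 = 189 (8-bit unsigned)

189


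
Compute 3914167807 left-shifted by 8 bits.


0b11101001010011010111010111111111 << 8 = 0b1110100101001101011101011111111100000000 = 1002026958592

1002026958592


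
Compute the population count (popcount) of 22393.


0b101011101111001 has 10 set bits

10


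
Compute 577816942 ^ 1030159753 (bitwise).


0b100010011100001100100101101110 ^ 0b111101011001101111110110001001 = 0b11111000101100011010011100111 = 521549031

521549031


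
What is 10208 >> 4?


0b10011111100000 >> 4 = 0b1001111110 = 638

638


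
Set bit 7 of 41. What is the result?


41 | (1 << 7) = 41 | 128 = 169

169


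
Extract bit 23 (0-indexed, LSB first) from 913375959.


0b110110011100010000001011010111, position 23 = 0

0


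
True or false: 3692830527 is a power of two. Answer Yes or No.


0b11011100000111000001111100111111. Multiple bits set => No

No


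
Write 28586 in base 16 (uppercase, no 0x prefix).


28586 = 6FAA hex

6FAA


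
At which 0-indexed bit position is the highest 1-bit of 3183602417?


0b10111101110000011110101011110001. Highest set bit at position 31

31


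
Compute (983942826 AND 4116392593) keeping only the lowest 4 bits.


Step 1: 983942826 & 4116392593 = 805372544
Step 2: 805372544 & 15 = 0

0


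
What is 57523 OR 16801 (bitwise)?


0b1110000010110011 | 0b100000110100001 = 0b1110000110110011 = 57779

57779


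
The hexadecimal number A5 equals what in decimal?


A5 hex = 165 decimal

165


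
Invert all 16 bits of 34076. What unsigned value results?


34076 ^ 65535 = 31459

31459


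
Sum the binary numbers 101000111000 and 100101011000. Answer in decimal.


101000111000 + 100101011000 = 1001110010000 = 5008

5008


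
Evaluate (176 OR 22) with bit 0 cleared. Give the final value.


Step 1: 176 | 22 = 182
Step 2: 182 & ~(1 << 0) = 182

182


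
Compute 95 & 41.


0b1011111 & 0b101001 = 0b1001 = 9

9


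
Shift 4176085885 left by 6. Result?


0b11111000111010100000001101111101 << 6 = 0b11111000111010100000001101111101000000 = 267269496640

267269496640


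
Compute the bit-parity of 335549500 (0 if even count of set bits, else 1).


0b10100000000000001010000111100 has 8 ones => parity 0

0


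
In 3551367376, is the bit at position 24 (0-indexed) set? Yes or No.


0b11010011101011011001000011010000, bit 24 = 1. Yes

Yes


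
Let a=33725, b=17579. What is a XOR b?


33725 ^ 17579 = 50966

50966


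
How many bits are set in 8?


0b1000 has 1 set bits

1


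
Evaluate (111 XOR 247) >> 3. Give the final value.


Step 1: 111 ^ 247 = 152
Step 2: 152 >> 3 = 19

19


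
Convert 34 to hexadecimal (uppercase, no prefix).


34 = 22 hex

22


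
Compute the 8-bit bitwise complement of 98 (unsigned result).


~0b1100010 = 0b10011101 = 157 (8-bit unsigned)

157


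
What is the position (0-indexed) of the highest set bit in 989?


0b1111011101. Highest set bit at position 9

9


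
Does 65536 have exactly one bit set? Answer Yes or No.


0b10000000000000000. Only one bit set => Yes

Yes


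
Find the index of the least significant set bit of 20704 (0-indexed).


0b101000011100000. Lowest set bit at position 5

5


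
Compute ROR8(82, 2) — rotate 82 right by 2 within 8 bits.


Rotate 0b1010010 right by 2 (8-bit) = 0b10010100 = 148

148


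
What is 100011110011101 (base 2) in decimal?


100011110011101 in decimal = 18333

18333


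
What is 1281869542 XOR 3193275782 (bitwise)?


0b1001100011001111100011011100110 ^ 0b10111110010101011000010110000110 = 0b11110010001100100100001101100000 = 4063380320

4063380320


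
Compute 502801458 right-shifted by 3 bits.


0b11101111110000010010000110010 >> 3 = 0b11101111110000010010000110 = 62850182

62850182


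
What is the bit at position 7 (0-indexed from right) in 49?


0b110001, position 7 = 0

0


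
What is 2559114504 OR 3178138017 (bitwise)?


0b10011000100010001111110100001000 | 0b10111101011011101000100110100001 = 0b10111101111011101111110110101001 = 3186556329

3186556329


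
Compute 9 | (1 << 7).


9 | (1 << 7) = 9 | 128 = 137

137


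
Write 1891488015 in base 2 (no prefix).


1891488015 = 1110000101111011101000100001111 in binary

1110000101111011101000100001111


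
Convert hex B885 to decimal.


B885 hex = 47237 decimal

47237


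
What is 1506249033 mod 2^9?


1506249033 & 511 = 329

329


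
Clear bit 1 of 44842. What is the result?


44842 & ~(1 << 1) = 44840

44840


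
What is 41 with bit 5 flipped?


41 ^ (1 << 5) = 41 ^ 32 = 9

9


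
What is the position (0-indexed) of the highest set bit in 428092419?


0b11001100001000010110000000011. Highest set bit at position 28

28


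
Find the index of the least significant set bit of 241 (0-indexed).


0b11110001. Lowest set bit at position 0

0


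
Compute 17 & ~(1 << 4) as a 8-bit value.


17 & ~(1 << 4) = 1

1


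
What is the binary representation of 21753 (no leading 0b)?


21753 = 101010011111001 in binary

101010011111001


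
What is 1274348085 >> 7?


0b1001011111101010000001000110101 >> 7 = 0b100101111110101000000100 = 9955844

9955844


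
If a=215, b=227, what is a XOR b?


215 ^ 227 = 52

52


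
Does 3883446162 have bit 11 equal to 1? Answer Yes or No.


0b11100111011110001010111110010010, bit 11 = 1. Yes

Yes


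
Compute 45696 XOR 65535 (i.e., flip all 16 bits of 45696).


45696 ^ 65535 = 19839

19839


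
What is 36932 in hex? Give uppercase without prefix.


36932 = 9044 hex

9044


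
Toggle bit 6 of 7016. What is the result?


7016 ^ (1 << 6) = 7016 ^ 64 = 6952

6952


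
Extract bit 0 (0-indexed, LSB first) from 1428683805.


0b1010101001001111111110000011101, position 0 = 1

1


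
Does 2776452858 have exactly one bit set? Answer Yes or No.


0b10100101011111010100111011111010. Multiple bits set => No

No


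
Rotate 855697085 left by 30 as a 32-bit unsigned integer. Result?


Rotate 0b110011000000001110011010111101 left by 30 (32-bit) = 0b1001100110000000011100110101111 = 1287666095

1287666095


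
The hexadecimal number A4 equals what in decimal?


A4 hex = 164 decimal

164


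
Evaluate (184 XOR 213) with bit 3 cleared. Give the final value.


Step 1: 184 ^ 213 = 109
Step 2: 109 & ~(1 << 3) = 101

101


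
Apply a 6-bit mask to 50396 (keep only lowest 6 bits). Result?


50396 & 63 = 28

28


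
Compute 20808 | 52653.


0b101000101001000 | 0b1100110110101101 = 0b1101110111101101 = 56813

56813


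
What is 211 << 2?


0b11010011 << 2 = 0b1101001100 = 844

844


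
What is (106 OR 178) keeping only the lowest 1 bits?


Step 1: 106 | 178 = 250
Step 2: 250 & 1 = 0

0


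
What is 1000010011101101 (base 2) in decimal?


1000010011101101 in decimal = 34029

34029


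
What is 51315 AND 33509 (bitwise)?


0b1100100001110011 & 0b1000001011100101 = 0b1000000001100001 = 32865

32865


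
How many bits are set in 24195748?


0b1011100010011001010100100 has 11 set bits

11


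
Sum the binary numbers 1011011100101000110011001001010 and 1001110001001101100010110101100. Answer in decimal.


1011011100101000110011001001010 + 1001110001001101100010110101100 = 10101001101110110010101111110110 = 2847615990

2847615990


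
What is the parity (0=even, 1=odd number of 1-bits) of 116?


0b1110100 has 4 ones => parity 0

0


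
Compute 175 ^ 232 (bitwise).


0b10101111 ^ 0b11101000 = 0b1000111 = 71

71


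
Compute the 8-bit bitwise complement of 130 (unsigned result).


~0b10000010 = 0b1111101 = 125 (8-bit unsigned)

125


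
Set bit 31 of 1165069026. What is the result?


1165069026 | (1 << 31) = 1165069026 | 2147483648 = 3312552674

3312552674


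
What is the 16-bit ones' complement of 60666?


60666 ^ 65535 = 4869

4869


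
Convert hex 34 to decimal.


34 hex = 52 decimal

52


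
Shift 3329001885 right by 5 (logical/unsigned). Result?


0b11000110011011001000100110011101 >> 5 = 0b110001100110110010001001100 = 104031308

104031308


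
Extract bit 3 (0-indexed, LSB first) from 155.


0b10011011, position 3 = 1

1


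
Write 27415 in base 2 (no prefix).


27415 = 110101100010111 in binary

110101100010111


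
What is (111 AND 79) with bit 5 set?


Step 1: 111 & 79 = 79
Step 2: 79 | (1 << 5) = 79 | 32 = 111

111


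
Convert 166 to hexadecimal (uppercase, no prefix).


166 = A6 hex

A6


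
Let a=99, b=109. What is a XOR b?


99 ^ 109 = 14

14


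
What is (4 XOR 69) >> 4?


Step 1: 4 ^ 69 = 65
Step 2: 65 >> 4 = 4

4


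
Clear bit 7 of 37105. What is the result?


37105 & ~(1 << 7) = 36977

36977


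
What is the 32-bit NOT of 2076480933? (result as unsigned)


~0b1111011110001001001010110100101 = 0b10000100001110110110101001011010 = 2218486362 (32-bit unsigned)

2218486362


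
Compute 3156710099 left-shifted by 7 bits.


0b10111100001001111001001011010011 << 7 = 0b101111000010011110010010110100110000000 = 404058892672

404058892672


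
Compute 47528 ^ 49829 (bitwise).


0b1011100110101000 ^ 0b1100001010100101 = 0b111101100001101 = 31501

31501


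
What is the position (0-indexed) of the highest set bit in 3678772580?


0b11011011010001011001110101100100. Highest set bit at position 31

31


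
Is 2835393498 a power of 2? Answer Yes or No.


0b10101001000000001010101111011010. Multiple bits set => No

No


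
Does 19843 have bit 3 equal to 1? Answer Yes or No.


0b100110110000011, bit 3 = 0. No

No


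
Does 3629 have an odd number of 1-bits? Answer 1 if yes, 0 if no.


0b111000101101 has 7 ones => parity 1

1


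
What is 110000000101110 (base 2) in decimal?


110000000101110 in decimal = 24622

24622


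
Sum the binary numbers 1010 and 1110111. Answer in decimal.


1010 + 1110111 = 10000001 = 129

129


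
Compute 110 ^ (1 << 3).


110 ^ (1 << 3) = 110 ^ 8 = 102

102


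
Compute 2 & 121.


0b10 & 0b1111001 = 0b0 = 0

0


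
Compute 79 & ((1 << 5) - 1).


79 & 31 = 15

15


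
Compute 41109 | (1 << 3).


41109 | (1 << 3) = 41109 | 8 = 41117

41117


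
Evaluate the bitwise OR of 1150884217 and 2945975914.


0b1000100100110010001100101111001 | 0b10101111100110000000011001101010 = 0b11101111100110010001111101111011 = 4019789691

4019789691


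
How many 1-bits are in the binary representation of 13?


0b1101 has 3 set bits

3


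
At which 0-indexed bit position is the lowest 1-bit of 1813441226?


0b1101100000101101110101011001010. Lowest set bit at position 1

1


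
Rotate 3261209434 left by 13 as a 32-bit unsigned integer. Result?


Rotate 0b11000010011000100001101101011010 left by 13 (32-bit) = 0b1000011011010110101100001001100 = 1131108428

1131108428


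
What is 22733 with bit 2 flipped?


22733 ^ (1 << 2) = 22733 ^ 4 = 22729

22729


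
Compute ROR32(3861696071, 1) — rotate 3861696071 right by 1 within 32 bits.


Rotate 0b11100110001011001100111001000111 right by 1 (32-bit) = 0b11110011000101100110011100100011 = 4078331683

4078331683


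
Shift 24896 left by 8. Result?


0b110000101000000 << 8 = 0b11000010100000000000000 = 6373376

6373376


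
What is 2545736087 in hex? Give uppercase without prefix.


2545736087 = 97BCD997 hex

97BCD997


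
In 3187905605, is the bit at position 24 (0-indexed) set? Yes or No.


0b10111110000000111001010001000101, bit 24 = 0. No

No


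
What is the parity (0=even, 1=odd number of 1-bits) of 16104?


0b11111011101000 has 9 ones => parity 1

1


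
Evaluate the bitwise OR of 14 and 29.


0b1110 | 0b11101 = 0b11111 = 31

31


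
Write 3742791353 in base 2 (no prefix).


3742791353 = 11011111000101100111011010111001 in binary

11011111000101100111011010111001


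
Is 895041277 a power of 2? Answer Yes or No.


0b110101010110010011111011111101. Multiple bits set => No

No


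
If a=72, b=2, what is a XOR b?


72 ^ 2 = 74

74


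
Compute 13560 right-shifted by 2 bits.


0b11010011111000 >> 2 = 0b110100111110 = 3390

3390


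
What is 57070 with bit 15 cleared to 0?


57070 & ~(1 << 15) = 24302

24302


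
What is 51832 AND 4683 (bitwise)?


0b1100101001111000 & 0b1001001001011 = 0b1001001000 = 584

584


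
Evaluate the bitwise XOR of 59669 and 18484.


0b1110100100010101 ^ 0b100100000110100 = 0b1010000100100001 = 41249

41249


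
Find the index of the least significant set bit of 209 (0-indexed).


0b11010001. Lowest set bit at position 0

0


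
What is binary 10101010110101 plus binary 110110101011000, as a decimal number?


10101010110101 + 110110101011000 = 1001100000001101 = 38925

38925


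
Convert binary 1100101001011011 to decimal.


1100101001011011 in decimal = 51803

51803


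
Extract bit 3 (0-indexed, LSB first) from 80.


0b1010000, position 3 = 0

0


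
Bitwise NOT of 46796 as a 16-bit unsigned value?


~0b1011011011001100 = 0b100100100110011 = 18739 (16-bit unsigned)

18739


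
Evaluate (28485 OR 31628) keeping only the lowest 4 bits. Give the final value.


Step 1: 28485 | 31628 = 32717
Step 2: 32717 & 15 = 13

13


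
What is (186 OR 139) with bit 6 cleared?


Step 1: 186 | 139 = 187
Step 2: 187 & ~(1 << 6) = 187

187


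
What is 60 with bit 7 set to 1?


60 | (1 << 7) = 60 | 128 = 188

188


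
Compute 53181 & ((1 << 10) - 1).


53181 & 1023 = 957

957


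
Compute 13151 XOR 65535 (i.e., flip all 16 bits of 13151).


13151 ^ 65535 = 52384

52384


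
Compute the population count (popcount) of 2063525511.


0b1111010111111101110011010000111 has 21 set bits

21


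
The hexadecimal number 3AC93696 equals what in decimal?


3AC93696 hex = 986265238 decimal

986265238


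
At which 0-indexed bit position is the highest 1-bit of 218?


0b11011010. Highest set bit at position 7

7


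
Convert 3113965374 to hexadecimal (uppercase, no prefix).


3113965374 = B99B573E hex

B99B573E


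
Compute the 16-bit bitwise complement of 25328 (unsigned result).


~0b110001011110000 = 0b1001110100001111 = 40207 (16-bit unsigned)

40207


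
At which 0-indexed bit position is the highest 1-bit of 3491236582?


0b11010000000110000000101011100110. Highest set bit at position 31

31


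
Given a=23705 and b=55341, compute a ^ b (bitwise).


23705 ^ 55341 = 33972

33972


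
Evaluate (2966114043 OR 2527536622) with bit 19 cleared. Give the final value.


Step 1: 2966114043 | 2527536622 = 3069145087
Step 2: 3069145087 & ~(1 << 19) = 3068620799

3068620799


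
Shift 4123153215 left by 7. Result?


0b11110101110000100101001100111111 << 7 = 0b111101011100001001010011001111110000000 = 527763611520

527763611520


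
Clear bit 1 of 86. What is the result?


86 & ~(1 << 1) = 84

84


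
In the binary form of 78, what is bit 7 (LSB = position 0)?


0b1001110, position 7 = 0

0


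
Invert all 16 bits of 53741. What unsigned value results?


53741 ^ 65535 = 11794

11794


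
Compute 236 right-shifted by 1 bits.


0b11101100 >> 1 = 0b1110110 = 118

118


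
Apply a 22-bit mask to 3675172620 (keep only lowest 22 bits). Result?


3675172620 & 4194303 = 962316

962316


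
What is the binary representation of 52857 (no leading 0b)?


52857 = 1100111001111001 in binary

1100111001111001


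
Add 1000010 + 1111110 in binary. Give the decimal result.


1000010 + 1111110 = 11000000 = 192

192


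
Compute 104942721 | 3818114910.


0b110010000010100110010000001 | 0b11100011100100111100111101011110 = 0b11100111110100111100111111011111 = 3889418207

3889418207


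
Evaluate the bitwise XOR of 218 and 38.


0b11011010 ^ 0b100110 = 0b11111100 = 252

252


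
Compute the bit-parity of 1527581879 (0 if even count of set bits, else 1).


0b1011011000011010000110010110111 has 16 ones => parity 0

0


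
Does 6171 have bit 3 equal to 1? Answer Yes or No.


0b1100000011011, bit 3 = 1. Yes

Yes


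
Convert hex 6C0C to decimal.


6C0C hex = 27660 decimal

27660


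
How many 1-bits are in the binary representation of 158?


0b10011110 has 5 set bits

5


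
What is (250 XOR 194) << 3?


Step 1: 250 ^ 194 = 56
Step 2: 56 << 3 = 448

448


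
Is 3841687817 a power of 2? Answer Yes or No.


0b11100100111110111000000100001001. Multiple bits set => No

No


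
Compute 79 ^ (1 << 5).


79 ^ (1 << 5) = 79 ^ 32 = 111

111


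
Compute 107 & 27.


0b1101011 & 0b11011 = 0b1011 = 11

11


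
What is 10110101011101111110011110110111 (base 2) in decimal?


10110101011101111110011110110111 in decimal = 3044534199

3044534199


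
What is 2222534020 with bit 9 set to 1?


2222534020 | (1 << 9) = 2222534020 | 512 = 2222534532

2222534532


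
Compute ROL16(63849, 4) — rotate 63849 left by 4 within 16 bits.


Rotate 0b1111100101101001 left by 4 (16-bit) = 0b1001011010011111 = 38559

38559


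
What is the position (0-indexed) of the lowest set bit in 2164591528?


0b10000001000001010000101110101000. Lowest set bit at position 3

3


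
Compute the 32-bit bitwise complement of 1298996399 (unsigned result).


~0b1001101011011010001110010101111 = 0b10110010100100101110001101010000 = 2995970896 (32-bit unsigned)

2995970896


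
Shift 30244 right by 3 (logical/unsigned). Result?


0b111011000100100 >> 3 = 0b111011000100 = 3780

3780


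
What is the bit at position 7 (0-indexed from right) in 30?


0b11110, position 7 = 0

0


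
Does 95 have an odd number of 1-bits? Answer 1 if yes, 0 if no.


0b1011111 has 6 ones => parity 0

0


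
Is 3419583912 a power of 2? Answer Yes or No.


0b11001011110100101011010110101000. Multiple bits set => No

No


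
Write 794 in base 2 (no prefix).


794 = 1100011010 in binary

1100011010


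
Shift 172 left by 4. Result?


0b10101100 << 4 = 0b101011000000 = 2752

2752


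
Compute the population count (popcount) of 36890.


0b1001000000011010 has 5 set bits

5


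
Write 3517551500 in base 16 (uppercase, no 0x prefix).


3517551500 = D1A9938C hex

D1A9938C


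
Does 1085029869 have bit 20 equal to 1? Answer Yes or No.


0b1000000101011000011110111101101, bit 20 = 0. No

No


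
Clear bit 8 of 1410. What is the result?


1410 & ~(1 << 8) = 1154

1154


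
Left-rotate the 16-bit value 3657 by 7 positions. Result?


Rotate 0b111001001001 left by 7 (16-bit) = 0b10010010000111 = 9351

9351


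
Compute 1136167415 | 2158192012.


0b1000011101110001000100111110111 | 0b10000000101000110110010110001100 = 0b11000011101110111110110111111111 = 3283873279

3283873279


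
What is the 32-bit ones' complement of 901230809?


901230809 ^ 4294967295 = 3393736486

3393736486


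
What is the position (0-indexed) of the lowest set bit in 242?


0b11110010. Lowest set bit at position 1

1


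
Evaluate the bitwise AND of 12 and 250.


0b1100 & 0b11111010 = 0b1000 = 8

8


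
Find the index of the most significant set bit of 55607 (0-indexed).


0b1101100100110111. Highest set bit at position 15

15


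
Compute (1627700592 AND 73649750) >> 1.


Step 1: 1627700592 & 73649750 = 35920
Step 2: 35920 >> 1 = 17960

17960


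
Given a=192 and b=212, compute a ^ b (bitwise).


192 ^ 212 = 20

20


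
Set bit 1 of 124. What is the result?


124 | (1 << 1) = 124 | 2 = 126

126


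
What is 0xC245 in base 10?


C245 hex = 49733 decimal

49733


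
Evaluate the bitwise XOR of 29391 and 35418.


0b111001011001111 ^ 0b1000101001011010 = 0b1111100010010101 = 63637

63637


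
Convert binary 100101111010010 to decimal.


100101111010010 in decimal = 19410

19410


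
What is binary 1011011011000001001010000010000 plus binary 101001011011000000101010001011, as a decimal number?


1011011011000001001010000010000 + 101001011011000000101010001011 = 10000100110011001001111010011011 = 2228002459

2228002459


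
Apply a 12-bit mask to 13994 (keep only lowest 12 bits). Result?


13994 & 4095 = 1706

1706


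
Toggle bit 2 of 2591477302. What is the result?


2591477302 ^ (1 << 2) = 2591477302 ^ 4 = 2591477298

2591477298


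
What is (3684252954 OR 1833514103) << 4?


Step 1: 3684252954 | 1833514103 = 4292427135
Step 2: 4292427135 << 4 = 68678834160

68678834160


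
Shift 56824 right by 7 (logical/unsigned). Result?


0b1101110111111000 >> 7 = 0b110111011 = 443

443


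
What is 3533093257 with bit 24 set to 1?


3533093257 | (1 << 24) = 3533093257 | 16777216 = 3549870473

3549870473


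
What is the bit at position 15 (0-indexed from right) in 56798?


0b1101110111011110, position 15 = 1

1


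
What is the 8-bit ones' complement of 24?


24 ^ 255 = 231

231


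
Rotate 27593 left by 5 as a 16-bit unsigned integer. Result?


Rotate 0b110101111001001 left by 5 (16-bit) = 0b111100100101101 = 31021

31021


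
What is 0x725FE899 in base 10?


725FE899 hex = 1918888089 decimal

1918888089


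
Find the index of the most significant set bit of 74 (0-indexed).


0b1001010. Highest set bit at position 6

6


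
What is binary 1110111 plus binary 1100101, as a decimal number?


1110111 + 1100101 = 11011100 = 220

220


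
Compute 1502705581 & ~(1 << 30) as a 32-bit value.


1502705581 & ~(1 << 30) = 428963757

428963757


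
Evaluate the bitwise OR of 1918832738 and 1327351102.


0b1110010010111110001000001100010 | 0b1001111000111011100010100111110 = 0b1111111010111111101010101111110 = 2136987006

2136987006


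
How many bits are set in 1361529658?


0b1010001001001110100101100111010 has 15 set bits

15


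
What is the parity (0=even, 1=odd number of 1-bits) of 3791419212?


0b11100001111111000111011101001100 has 19 ones => parity 1

1


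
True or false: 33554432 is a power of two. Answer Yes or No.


0b10000000000000000000000000. Only one bit set => Yes

Yes


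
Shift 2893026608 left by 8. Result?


0b10101100011100000001010100110000 << 8 = 0b1010110001110000000101010011000000000000 = 740614811648

740614811648


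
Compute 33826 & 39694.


0b1000010000100010 & 0b1001101100001110 = 0b1000000000000010 = 32770

32770


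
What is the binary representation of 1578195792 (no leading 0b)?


1578195792 = 1011110000100010101101101010000 in binary

1011110000100010101101101010000


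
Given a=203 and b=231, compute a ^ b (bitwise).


203 ^ 231 = 44

44


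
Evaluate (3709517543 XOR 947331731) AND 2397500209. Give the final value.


Step 1: 3709517543 ^ 947331731 = 3849165940
Step 2: 3849165940 & 2397500209 = 2221183024

2221183024


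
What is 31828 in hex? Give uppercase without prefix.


31828 = 7C54 hex

7C54


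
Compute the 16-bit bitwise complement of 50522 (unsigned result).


~0b1100010101011010 = 0b11101010100101 = 15013 (16-bit unsigned)

15013


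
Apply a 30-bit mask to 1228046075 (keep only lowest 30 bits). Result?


1228046075 & 1073741823 = 154304251

154304251


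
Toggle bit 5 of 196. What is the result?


196 ^ (1 << 5) = 196 ^ 32 = 228

228


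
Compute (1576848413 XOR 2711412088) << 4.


Step 1: 1576848413 ^ 2711412088 = 4234154341
Step 2: 4234154341 << 4 = 67746469456

67746469456


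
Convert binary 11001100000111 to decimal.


11001100000111 in decimal = 13063

13063


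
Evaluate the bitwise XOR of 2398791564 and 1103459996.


0b10001110111110101010011110001100 ^ 0b1000001110001010111011010011100 = 0b11001111001111111101000100010000 = 3477066000

3477066000


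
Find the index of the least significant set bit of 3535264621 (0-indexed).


0b11010010101101111101101101101101. Lowest set bit at position 0

0


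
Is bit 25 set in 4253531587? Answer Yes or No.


0b11111101100001111011110111000011, bit 25 = 0. No

No


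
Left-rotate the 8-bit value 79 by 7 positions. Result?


Rotate 0b1001111 left by 7 (8-bit) = 0b10100111 = 167

167


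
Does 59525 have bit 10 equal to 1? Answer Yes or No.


0b1110100010000101, bit 10 = 0. No

No


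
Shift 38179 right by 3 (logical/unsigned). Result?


0b1001010100100011 >> 3 = 0b1001010100100 = 4772

4772


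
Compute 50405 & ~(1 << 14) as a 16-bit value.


50405 & ~(1 << 14) = 34021

34021


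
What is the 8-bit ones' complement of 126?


126 ^ 255 = 129

129


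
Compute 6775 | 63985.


0b1101001110111 | 0b1111100111110001 = 0b1111101111110111 = 64503

64503


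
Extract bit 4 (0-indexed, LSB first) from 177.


0b10110001, position 4 = 1

1


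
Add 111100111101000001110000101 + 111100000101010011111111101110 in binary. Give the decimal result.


111100111101000001110000101 + 111100000101010011111111101110 = 1000011101100111100001101110011 = 1135854451

1135854451


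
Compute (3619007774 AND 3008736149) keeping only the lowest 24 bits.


Step 1: 3619007774 & 3008736149 = 2467670292
Step 2: 2467670292 & 16777215 = 1419540

1419540


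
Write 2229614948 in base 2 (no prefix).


2229614948 = 10000100111001010011100101100100 in binary

10000100111001010011100101100100


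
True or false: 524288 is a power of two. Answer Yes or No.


0b10000000000000000000. Only one bit set => Yes

Yes


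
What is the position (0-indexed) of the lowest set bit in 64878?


0b1111110101101110. Lowest set bit at position 1

1


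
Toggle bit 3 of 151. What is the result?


151 ^ (1 << 3) = 151 ^ 8 = 159

159


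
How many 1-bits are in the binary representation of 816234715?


0b110000101001101100000011011011 has 14 set bits

14


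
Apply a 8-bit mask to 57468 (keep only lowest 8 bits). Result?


57468 & 255 = 124

124


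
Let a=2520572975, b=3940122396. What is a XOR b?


2520572975 ^ 3940122396 = 2095422259

2095422259


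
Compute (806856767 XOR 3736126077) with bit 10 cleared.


Step 1: 806856767 ^ 3736126077 = 4003949122
Step 2: 4003949122 & ~(1 << 10) = 4003949122

4003949122


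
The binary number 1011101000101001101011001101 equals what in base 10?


1011101000101001101011001101 in decimal = 195205837

195205837


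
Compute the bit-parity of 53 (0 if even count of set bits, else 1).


0b110101 has 4 ones => parity 0

0


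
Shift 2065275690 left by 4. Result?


0b1111011000110011001101100101010 << 4 = 0b11110110001100110011011001010100000 = 33044411040

33044411040


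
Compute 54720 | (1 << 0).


54720 | (1 << 0) = 54720 | 1 = 54721

54721


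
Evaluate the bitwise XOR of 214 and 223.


0b11010110 ^ 0b11011111 = 0b1001 = 9

9


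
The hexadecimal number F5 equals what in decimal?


F5 hex = 245 decimal

245


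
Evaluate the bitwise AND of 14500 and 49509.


0b11100010100100 & 0b1100000101100101 = 0b100100 = 36

36


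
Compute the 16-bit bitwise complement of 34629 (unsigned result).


~0b1000011101000101 = 0b111100010111010 = 30906 (16-bit unsigned)

30906


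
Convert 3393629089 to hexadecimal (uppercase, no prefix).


3393629089 = CA46ABA1 hex

CA46ABA1


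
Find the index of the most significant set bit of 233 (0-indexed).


0b11101001. Highest set bit at position 7

7


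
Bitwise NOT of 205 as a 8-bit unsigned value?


~0b11001101 = 0b110010 = 50 (8-bit unsigned)

50


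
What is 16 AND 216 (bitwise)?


0b10000 & 0b11011000 = 0b10000 = 16

16


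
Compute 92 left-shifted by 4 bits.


0b1011100 << 4 = 0b10111000000 = 1472

1472


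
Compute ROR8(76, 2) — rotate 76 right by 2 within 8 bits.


Rotate 0b1001100 right by 2 (8-bit) = 0b10011 = 19

19


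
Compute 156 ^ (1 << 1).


156 ^ (1 << 1) = 156 ^ 2 = 158

158


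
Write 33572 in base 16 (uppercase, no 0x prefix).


33572 = 8324 hex

8324


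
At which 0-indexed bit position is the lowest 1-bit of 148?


0b10010100. Lowest set bit at position 2

2


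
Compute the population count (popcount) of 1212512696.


0b1001000010001010111100110111000 has 14 set bits

14


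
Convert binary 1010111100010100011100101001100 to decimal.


1010111100010100011100101001100 in decimal = 1468676428

1468676428


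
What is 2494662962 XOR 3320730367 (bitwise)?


0b10010100101100011000100100110010 ^ 0b11000101111011100101001011111111 = 0b1010001010111111101101111001101 = 1365236685

1365236685


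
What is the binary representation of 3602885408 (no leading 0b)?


3602885408 = 11010110101111111010101100100000 in binary

11010110101111111010101100100000


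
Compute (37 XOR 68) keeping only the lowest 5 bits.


Step 1: 37 ^ 68 = 97
Step 2: 97 & 31 = 1

1


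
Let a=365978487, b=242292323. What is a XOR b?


365978487 ^ 242292323 = 463566100

463566100


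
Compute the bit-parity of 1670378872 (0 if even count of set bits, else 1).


0b1100011100011111111010101111000 has 19 ones => parity 1

1


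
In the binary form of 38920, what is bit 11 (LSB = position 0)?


0b1001100000001000, position 11 = 1

1


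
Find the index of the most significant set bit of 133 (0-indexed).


0b10000101. Highest set bit at position 7

7


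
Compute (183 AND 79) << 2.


Step 1: 183 & 79 = 7
Step 2: 7 << 2 = 28

28


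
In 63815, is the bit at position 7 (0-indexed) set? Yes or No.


0b1111100101000111, bit 7 = 0. No

No


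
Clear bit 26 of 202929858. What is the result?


202929858 & ~(1 << 26) = 135820994

135820994


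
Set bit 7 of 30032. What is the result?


30032 | (1 << 7) = 30032 | 128 = 30160

30160


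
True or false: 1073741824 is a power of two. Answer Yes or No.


0b1000000000000000000000000000000. Only one bit set => Yes

Yes


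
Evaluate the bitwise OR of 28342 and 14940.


0b110111010110110 | 0b11101001011100 = 0b111111011111110 = 32510

32510


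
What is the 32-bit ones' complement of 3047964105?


3047964105 ^ 4294967295 = 1247003190

1247003190


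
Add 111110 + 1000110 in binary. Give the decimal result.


111110 + 1000110 = 10000100 = 132

132


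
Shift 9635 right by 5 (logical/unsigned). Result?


0b10010110100011 >> 5 = 0b100101101 = 301

301


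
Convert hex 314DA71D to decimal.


314DA71D hex = 827172637 decimal

827172637


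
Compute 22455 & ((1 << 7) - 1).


22455 & 127 = 55

55


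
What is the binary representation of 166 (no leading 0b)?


166 = 10100110 in binary

10100110


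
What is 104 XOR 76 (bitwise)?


0b1101000 ^ 0b1001100 = 0b100100 = 36

36


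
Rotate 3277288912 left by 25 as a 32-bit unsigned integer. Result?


Rotate 0b11000011010101110111010111010000 left by 25 (32-bit) = 0b10100001100001101010111011101011 = 2709958379

2709958379


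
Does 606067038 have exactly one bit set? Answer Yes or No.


0b100100000111111101100101011110. Multiple bits set => No

No


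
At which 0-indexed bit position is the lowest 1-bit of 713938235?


0b101010100011011101010100111011. Lowest set bit at position 0

0


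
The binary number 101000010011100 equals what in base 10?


101000010011100 in decimal = 20636

20636


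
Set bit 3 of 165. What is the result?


165 | (1 << 3) = 165 | 8 = 173

173


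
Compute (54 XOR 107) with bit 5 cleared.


Step 1: 54 ^ 107 = 93
Step 2: 93 & ~(1 << 5) = 93

93


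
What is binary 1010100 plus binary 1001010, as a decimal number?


1010100 + 1001010 = 10011110 = 158

158


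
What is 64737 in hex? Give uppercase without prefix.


64737 = FCE1 hex

FCE1


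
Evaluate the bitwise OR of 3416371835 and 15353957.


0b11001011101000011011001001111011 | 0b111010100100100001100101 = 0b11001011111010111111101001111111 = 3421239935

3421239935


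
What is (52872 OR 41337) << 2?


Step 1: 52872 | 41337 = 61433
Step 2: 61433 << 2 = 245732

245732


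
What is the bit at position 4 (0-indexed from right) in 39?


0b100111, position 4 = 0

0


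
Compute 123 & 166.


0b1111011 & 0b10100110 = 0b100010 = 34

34


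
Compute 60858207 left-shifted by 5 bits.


0b11101000001001111101011111 << 5 = 0b1110100000100111110101111100000 = 1947462624

1947462624


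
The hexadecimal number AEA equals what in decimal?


AEA hex = 2794 decimal

2794


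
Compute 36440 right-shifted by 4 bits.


0b1000111001011000 >> 4 = 0b100011100101 = 2277

2277


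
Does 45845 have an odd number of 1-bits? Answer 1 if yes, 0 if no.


0b1011001100010101 has 8 ones => parity 0

0


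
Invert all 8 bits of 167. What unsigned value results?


167 ^ 255 = 88

88


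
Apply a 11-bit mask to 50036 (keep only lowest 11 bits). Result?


50036 & 2047 = 884

884


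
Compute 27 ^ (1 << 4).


27 ^ (1 << 4) = 27 ^ 16 = 11

11


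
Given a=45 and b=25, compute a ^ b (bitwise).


45 ^ 25 = 52

52


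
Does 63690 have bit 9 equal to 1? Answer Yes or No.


0b1111100011001010, bit 9 = 0. No

No


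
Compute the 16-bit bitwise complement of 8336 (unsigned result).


~0b10000010010000 = 0b1101111101101111 = 57199 (16-bit unsigned)

57199


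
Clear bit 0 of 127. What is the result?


127 & ~(1 << 0) = 126

126


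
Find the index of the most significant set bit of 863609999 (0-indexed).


0b110011011110011010010010001111. Highest set bit at position 29

29


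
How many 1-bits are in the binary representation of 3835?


0b111011111011 has 10 set bits

10


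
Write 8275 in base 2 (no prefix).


8275 = 10000001010011 in binary

10000001010011


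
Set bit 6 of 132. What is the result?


132 | (1 << 6) = 132 | 64 = 196

196


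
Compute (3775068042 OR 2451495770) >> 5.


Step 1: 3775068042 | 2451495770 = 4078895066
Step 2: 4078895066 >> 5 = 127465470

127465470


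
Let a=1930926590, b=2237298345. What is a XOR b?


1930926590 ^ 2237298345 = 4132302679

4132302679


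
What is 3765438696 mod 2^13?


3765438696 & 8191 = 2280

2280


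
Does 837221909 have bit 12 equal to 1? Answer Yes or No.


0b110001111001101111111000010101, bit 12 = 1. Yes

Yes


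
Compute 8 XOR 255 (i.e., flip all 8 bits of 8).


8 ^ 255 = 247

247


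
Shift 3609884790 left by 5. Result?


0b11010111001010100111100001110110 << 5 = 0b1101011100101010011110000111011000000 = 115516313280

115516313280


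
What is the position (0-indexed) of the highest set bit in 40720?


0b1001111100010000. Highest set bit at position 15

15


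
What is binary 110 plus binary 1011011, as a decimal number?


110 + 1011011 = 1100001 = 97

97


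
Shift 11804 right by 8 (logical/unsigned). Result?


0b10111000011100 >> 8 = 0b101110 = 46

46


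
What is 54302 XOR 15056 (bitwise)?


0b1101010000011110 ^ 0b11101011010000 = 0b1110111011001110 = 61134

61134


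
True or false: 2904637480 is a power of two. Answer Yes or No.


0b10101101001000010100000000101000. Multiple bits set => No

No


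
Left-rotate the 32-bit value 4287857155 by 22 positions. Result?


Rotate 0b11111111100100111000001000000011 left by 22 (32-bit) = 0b10000000111111111110010011100000 = 2164253920

2164253920


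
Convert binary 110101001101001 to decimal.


110101001101001 in decimal = 27241

27241


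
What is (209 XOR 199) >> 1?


Step 1: 209 ^ 199 = 22
Step 2: 22 >> 1 = 11

11


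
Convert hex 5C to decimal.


5C hex = 92 decimal

92


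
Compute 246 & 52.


0b11110110 & 0b110100 = 0b110100 = 52

52


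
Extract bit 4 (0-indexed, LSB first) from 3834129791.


0b11100100100010000010110101111111, position 4 = 1

1


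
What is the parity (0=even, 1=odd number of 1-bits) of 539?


0b1000011011 has 5 ones => parity 1

1


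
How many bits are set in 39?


0b100111 has 4 set bits

4


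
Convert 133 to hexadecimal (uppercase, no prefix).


133 = 85 hex

85


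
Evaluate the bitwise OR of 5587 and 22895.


0b1010111010011 | 0b101100101101111 = 0b101110111111111 = 24063

24063
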